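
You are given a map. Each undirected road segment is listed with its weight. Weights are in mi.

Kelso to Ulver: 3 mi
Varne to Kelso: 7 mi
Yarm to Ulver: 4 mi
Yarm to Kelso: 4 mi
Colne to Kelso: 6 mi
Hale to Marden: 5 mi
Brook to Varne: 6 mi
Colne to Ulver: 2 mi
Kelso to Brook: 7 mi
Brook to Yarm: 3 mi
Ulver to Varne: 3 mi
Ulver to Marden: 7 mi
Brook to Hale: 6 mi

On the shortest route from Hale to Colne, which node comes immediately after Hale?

Candidate routes:
Hale–Brook–Varne–Ulver–Colne: 6+6+3+2 = 17
Hale–Brook–Yarm–Ulver–Colne: 6+3+4+2 = 15
Hale–Marden–Ulver–Colne: 5+7+2 = 14
Cheapest is Hale–Marden–Ulver–Colne at 14 mi.
So from Hale the first move is to Marden.

Marden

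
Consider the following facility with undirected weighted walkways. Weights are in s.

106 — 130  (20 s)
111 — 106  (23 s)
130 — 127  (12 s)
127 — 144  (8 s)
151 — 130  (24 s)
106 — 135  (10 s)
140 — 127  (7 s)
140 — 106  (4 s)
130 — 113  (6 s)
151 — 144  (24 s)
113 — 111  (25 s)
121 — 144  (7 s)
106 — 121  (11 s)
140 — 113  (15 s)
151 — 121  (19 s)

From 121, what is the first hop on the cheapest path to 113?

Compare a few routes:
121–144–127–130–113: 7+8+12+6 = 33
121–106–140–113: 11+4+15 = 30
The minimum is 30 s via 121–106–140–113.
So from 121 the first move is to 106.

106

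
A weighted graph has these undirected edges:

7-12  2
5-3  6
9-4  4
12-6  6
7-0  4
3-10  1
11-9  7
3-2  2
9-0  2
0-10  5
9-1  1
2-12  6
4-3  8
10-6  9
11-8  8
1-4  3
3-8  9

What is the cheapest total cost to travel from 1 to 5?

Shortest distances from 1:
1: 0
9: 1  (via 1)
0: 3  (via 9)
4: 3  (via 1)
7: 7  (via 0)
10: 8  (via 0)
11: 8  (via 9)
3: 9  (via 10)
12: 9  (via 7)
2: 11  (via 3)
5: 15  (via 3)
Shortest route: 1–9–0–10–3–5 = 15.

15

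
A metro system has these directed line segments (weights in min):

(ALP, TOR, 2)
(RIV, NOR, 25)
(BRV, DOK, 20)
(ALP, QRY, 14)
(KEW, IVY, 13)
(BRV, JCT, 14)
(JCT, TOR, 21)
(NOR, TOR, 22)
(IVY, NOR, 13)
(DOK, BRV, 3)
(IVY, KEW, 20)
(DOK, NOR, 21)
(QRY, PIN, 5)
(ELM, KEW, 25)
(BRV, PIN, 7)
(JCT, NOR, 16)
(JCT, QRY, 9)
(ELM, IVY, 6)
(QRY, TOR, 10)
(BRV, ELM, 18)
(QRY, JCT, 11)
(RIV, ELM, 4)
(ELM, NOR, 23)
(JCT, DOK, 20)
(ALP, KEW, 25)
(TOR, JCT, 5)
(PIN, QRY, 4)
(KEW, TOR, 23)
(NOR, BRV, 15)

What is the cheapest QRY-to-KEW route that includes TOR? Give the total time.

81 min

Shortest QRY→TOR: QRY–TOR = 10
Best TOR to KEW: TOR–JCT–DOK–BRV–ELM–KEW costing 71
Total via TOR: 10 + 71 = 81 min.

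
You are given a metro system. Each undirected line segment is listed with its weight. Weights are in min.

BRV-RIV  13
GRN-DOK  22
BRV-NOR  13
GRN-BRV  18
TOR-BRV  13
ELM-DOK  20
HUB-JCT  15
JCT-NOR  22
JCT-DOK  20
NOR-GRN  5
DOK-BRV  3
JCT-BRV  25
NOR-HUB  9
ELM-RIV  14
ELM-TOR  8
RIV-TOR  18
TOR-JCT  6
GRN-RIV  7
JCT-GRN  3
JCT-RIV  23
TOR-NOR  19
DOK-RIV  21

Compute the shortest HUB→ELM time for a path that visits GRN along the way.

31 min

Best HUB to GRN: HUB–NOR–GRN costing 14
Shortest GRN→ELM: GRN–JCT–TOR–ELM = 17
Total via GRN: 14 + 17 = 31 min.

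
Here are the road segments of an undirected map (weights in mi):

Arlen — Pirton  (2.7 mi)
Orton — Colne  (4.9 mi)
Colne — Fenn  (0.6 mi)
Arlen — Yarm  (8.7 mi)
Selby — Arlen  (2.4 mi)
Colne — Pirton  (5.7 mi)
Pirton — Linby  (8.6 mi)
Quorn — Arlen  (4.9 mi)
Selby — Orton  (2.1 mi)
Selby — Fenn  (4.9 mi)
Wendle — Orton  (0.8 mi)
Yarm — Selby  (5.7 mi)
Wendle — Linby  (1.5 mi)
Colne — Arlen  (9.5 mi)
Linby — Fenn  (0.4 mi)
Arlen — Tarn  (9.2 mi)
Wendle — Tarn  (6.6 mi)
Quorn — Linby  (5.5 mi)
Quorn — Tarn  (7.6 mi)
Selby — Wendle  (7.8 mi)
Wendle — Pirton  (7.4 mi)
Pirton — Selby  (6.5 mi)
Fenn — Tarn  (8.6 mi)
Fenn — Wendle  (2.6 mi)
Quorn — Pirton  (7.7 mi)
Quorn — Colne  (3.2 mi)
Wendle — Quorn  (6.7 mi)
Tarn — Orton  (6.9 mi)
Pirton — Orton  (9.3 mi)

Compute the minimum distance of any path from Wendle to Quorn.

Shortest distances from Wendle:
Wendle: 0
Orton: 0.8  (via Wendle)
Linby: 1.5  (via Wendle)
Fenn: 1.9  (via Linby)
Colne: 2.5  (via Fenn)
Selby: 2.9  (via Orton)
Arlen: 5.3  (via Selby)
Quorn: 5.7  (via Colne)
Shortest route: Wendle–Linby–Fenn–Colne–Quorn = 5.7 mi.

5.7 mi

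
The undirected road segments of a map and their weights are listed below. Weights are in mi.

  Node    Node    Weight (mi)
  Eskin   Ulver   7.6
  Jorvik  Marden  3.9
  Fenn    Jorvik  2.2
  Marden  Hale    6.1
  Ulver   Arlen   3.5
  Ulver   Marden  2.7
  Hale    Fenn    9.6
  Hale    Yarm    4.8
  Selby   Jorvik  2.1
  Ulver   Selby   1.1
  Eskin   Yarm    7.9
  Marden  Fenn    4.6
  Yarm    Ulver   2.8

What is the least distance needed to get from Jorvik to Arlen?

6.7 mi

Shortest distances from Jorvik:
Jorvik: 0
Selby: 2.1  (via Jorvik)
Fenn: 2.2  (via Jorvik)
Ulver: 3.2  (via Selby)
Marden: 3.9  (via Jorvik)
Yarm: 6  (via Ulver)
Arlen: 6.7  (via Ulver)
Shortest route: Jorvik–Selby–Ulver–Arlen = 6.7 mi.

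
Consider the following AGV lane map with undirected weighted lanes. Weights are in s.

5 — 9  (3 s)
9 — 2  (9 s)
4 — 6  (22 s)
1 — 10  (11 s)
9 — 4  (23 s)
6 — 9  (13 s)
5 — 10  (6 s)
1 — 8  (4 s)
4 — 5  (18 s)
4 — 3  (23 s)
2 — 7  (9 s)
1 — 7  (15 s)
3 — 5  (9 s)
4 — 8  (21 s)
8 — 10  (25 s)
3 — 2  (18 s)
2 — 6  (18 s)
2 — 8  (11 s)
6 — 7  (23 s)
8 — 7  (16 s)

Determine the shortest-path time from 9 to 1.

Running Dijkstra from 9:
9: 0
5: 3  (via 9)
2: 9  (via 9)
10: 9  (via 5)
3: 12  (via 5)
6: 13  (via 9)
7: 18  (via 2)
1: 20  (via 10)
Shortest route: 9 → 5 → 10 → 1 = 20 s.

20 s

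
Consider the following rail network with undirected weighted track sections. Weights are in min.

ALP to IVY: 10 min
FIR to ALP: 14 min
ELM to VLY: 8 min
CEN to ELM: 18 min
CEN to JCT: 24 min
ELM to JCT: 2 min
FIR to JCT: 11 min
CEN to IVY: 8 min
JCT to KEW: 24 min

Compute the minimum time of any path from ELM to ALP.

Settle nodes by increasing distance from ELM:
ELM: 0
JCT: 2  (via ELM)
VLY: 8  (via ELM)
FIR: 13  (via JCT)
CEN: 18  (via ELM)
IVY: 26  (via CEN)
KEW: 26  (via JCT)
ALP: 27  (via FIR)
Shortest route: ELM–JCT–FIR–ALP = 27 min.

27 min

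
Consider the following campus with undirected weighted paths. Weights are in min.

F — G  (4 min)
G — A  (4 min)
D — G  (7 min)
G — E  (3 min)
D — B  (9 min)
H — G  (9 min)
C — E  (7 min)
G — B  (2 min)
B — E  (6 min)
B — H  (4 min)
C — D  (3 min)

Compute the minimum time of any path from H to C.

Running Dijkstra from H:
H: 0
B: 4  (via H)
G: 6  (via B)
E: 9  (via G)
A: 10  (via G)
F: 10  (via G)
D: 13  (via B)
C: 16  (via E)
Shortest route: H–B–G–E–C = 16 min.

16 min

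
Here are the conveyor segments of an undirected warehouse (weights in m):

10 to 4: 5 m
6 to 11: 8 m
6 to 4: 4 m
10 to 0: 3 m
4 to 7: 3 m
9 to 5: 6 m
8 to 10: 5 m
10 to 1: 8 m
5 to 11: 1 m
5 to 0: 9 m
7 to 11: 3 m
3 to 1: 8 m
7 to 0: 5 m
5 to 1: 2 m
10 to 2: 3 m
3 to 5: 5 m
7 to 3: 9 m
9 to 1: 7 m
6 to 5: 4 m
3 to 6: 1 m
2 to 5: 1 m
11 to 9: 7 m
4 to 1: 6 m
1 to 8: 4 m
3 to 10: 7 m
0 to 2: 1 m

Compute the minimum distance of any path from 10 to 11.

Enumerating some paths:
10 → 0 → 2 → 5 → 11: 3+1+1+1 = 6
10 → 2 → 5 → 11: 3+1+1 = 5
The minimum is 5 m via 10 → 2 → 5 → 11.

5 m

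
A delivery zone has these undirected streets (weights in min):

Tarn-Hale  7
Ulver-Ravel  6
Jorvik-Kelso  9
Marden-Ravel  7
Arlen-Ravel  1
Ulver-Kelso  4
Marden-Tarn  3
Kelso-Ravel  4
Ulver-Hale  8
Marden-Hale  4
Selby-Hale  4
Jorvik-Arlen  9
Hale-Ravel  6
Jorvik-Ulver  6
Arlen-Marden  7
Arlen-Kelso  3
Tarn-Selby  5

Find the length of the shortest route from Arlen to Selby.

Enumerating some paths:
Arlen → Ravel → Hale → Selby: 1+6+4 = 11
Arlen → Marden → Tarn → Selby: 7+3+5 = 15
Arlen → Marden → Hale → Selby: 7+4+4 = 15
Cheapest is Arlen → Ravel → Hale → Selby at 11 min.

11 min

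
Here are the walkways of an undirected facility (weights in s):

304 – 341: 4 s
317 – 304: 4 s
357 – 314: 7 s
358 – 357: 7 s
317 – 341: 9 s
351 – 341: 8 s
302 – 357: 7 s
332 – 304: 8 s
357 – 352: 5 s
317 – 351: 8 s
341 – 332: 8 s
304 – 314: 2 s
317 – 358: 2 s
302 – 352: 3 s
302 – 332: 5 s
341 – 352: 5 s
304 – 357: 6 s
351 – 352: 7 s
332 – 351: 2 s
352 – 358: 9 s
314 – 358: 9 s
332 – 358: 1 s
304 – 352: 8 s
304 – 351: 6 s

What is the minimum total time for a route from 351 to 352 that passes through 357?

15 s

Best 351 to 357: 351–332–358–357 costing 10
Shortest 357→352: 357–352 = 5
Total via 357: 10 + 5 = 15 s.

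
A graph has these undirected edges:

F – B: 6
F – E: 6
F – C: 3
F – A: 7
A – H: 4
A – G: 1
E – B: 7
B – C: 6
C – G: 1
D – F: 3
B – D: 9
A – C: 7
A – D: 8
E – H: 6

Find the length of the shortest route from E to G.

Enumerating some paths:
E - H - A - G: 6+4+1 = 11
E - F - C - G: 6+3+1 = 10
Cheapest is E - F - C - G at 10.

10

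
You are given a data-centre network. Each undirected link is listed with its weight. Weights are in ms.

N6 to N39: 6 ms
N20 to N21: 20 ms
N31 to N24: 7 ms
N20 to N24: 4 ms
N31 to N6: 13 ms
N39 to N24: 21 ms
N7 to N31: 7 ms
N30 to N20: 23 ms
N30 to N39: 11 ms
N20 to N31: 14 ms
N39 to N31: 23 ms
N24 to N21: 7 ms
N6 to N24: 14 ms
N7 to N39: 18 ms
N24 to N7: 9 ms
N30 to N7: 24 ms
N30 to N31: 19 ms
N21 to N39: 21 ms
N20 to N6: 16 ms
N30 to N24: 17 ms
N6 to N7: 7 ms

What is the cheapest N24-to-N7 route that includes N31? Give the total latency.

Best N24 to N31: N24–N31 costing 7
Shortest N31→N7: N31–N7 = 7
Total via N31: 7 + 7 = 14 ms.

14 ms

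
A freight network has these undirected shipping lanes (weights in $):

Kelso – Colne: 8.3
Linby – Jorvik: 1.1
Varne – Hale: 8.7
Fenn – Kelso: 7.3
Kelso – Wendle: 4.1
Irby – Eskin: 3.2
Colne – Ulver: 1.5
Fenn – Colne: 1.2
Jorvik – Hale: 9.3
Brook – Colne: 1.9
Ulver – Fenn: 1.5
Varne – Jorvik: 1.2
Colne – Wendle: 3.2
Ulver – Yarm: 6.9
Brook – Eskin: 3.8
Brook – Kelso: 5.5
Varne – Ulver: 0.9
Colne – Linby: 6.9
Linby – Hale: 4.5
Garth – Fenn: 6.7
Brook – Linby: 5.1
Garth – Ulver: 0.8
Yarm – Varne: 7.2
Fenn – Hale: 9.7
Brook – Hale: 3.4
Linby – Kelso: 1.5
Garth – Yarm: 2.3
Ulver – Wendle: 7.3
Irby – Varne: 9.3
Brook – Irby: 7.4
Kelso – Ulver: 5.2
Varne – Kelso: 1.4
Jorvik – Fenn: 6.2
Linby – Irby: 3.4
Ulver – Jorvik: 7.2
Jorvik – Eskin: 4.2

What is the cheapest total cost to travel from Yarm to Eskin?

$9.4

Running Dijkstra from Yarm:
Yarm: 0
Garth: 2.3  (via Yarm)
Ulver: 3.1  (via Garth)
Varne: 4  (via Ulver)
Colne: 4.6  (via Ulver)
Fenn: 4.6  (via Ulver)
Jorvik: 5.2  (via Varne)
Kelso: 5.4  (via Varne)
Linby: 6.3  (via Jorvik)
Brook: 6.5  (via Colne)
Wendle: 7.8  (via Colne)
Eskin: 9.4  (via Jorvik)
Shortest route: Yarm–Garth–Ulver–Varne–Jorvik–Eskin = $9.4.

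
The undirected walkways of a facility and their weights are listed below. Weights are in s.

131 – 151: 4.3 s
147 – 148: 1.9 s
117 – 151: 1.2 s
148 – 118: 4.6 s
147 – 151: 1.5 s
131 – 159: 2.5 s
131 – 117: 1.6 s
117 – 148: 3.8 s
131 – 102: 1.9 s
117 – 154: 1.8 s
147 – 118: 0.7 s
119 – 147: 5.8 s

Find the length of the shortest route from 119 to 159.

Settle nodes by increasing distance from 119:
119: 0
147: 5.8  (via 119)
118: 6.5  (via 147)
151: 7.3  (via 147)
148: 7.7  (via 147)
117: 8.5  (via 151)
131: 10.1  (via 117)
154: 10.3  (via 117)
102: 12  (via 131)
159: 12.6  (via 131)
Shortest route: 119–147–151–117–131–159 = 12.6 s.

12.6 s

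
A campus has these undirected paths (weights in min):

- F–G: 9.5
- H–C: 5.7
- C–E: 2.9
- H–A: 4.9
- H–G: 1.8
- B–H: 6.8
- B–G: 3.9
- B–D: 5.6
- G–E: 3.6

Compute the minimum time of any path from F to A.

16.2 min

Candidate routes:
F - G - B - H - A: 9.5+3.9+6.8+4.9 = 25.1
F - G - H - A: 9.5+1.8+4.9 = 16.2
F - G - E - C - H - A: 9.5+3.6+2.9+5.7+4.9 = 26.6
The minimum is 16.2 min via F - G - H - A.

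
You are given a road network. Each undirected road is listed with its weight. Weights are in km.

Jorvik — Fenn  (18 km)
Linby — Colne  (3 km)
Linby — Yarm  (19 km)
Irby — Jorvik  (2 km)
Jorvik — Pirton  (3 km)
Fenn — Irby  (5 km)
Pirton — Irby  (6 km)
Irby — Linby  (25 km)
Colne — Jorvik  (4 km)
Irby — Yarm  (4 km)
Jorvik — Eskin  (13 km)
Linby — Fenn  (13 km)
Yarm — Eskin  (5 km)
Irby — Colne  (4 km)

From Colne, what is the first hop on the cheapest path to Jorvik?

Candidate routes:
Colne - Jorvik: 4 = 4
Colne - Irby - Jorvik: 4+2 = 6
Cheapest is Colne - Jorvik at 4 km.
So from Colne the first move is to Jorvik.

Jorvik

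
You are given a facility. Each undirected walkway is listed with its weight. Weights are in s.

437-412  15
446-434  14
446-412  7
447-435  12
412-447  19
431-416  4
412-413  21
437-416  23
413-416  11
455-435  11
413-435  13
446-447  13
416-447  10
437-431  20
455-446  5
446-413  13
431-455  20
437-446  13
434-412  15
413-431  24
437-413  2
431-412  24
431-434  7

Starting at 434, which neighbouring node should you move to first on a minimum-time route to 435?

Enumerating some paths:
434–431–416–447–435: 7+4+10+12 = 33
434–446–455–435: 14+5+11 = 30
434–431–455–435: 7+20+11 = 38
434–431–416–413–435: 7+4+11+13 = 35
The minimum is 30 s via 434–446–455–435.
So from 434 the first move is to 446.

446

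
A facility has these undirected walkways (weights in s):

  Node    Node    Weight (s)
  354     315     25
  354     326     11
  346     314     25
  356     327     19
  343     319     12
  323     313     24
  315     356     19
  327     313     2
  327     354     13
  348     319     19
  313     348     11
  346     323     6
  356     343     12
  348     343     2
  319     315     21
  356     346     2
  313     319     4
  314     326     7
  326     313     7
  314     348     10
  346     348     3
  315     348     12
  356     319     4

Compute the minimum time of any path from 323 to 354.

Enumerating some paths:
323 → 346 → 356 → 319 → 313 → 327 → 354: 6+2+4+4+2+13 = 31
323 → 346 → 356 → 319 → 313 → 326 → 354: 6+2+4+4+7+11 = 34
Cheapest is 323 → 346 → 356 → 319 → 313 → 327 → 354 at 31 s.

31 s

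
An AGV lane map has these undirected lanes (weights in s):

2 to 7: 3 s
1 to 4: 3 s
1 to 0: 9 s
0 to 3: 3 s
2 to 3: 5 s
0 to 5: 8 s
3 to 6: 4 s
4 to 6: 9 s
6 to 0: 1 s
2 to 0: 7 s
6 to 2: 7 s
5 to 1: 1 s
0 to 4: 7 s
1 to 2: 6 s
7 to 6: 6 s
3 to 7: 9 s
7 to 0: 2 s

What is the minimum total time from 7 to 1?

Shortest distances from 7:
7: 0
0: 2  (via 7)
2: 3  (via 7)
6: 3  (via 0)
3: 5  (via 0)
1: 9  (via 2)
Shortest route: 7 → 2 → 1 = 9 s.

9 s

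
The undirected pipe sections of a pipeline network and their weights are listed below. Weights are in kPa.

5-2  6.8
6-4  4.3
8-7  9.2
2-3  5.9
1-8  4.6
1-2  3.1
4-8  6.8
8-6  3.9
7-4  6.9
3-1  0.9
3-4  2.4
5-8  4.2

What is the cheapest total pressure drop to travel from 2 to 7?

Compare a few routes:
2 → 3 → 4 → 7: 5.9+2.4+6.9 = 15.2
2 → 1 → 3 → 4 → 7: 3.1+0.9+2.4+6.9 = 13.3
Cheapest is 2 → 1 → 3 → 4 → 7 at 13.3 kPa.

13.3 kPa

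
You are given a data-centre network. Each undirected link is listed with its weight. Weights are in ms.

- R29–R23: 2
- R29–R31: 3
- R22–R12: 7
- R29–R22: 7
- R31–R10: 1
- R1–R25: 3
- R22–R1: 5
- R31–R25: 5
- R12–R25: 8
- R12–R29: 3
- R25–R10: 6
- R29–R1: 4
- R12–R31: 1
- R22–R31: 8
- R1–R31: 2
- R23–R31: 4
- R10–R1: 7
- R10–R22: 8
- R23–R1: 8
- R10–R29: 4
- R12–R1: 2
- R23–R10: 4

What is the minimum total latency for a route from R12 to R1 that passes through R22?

Best R12 to R22: R12–R22 costing 7
Best R22 to R1: R22–R1 costing 5
Total via R22: 7 + 5 = 12 ms.

12 ms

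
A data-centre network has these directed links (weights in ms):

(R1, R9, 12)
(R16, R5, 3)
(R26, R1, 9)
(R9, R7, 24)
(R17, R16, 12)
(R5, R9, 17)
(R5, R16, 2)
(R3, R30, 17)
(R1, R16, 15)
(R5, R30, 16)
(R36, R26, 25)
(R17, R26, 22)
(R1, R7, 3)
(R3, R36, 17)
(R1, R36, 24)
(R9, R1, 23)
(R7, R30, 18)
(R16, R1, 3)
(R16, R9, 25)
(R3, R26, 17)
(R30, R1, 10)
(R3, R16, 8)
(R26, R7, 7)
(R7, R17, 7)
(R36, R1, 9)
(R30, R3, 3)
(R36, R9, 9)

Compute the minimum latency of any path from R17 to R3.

Running Dijkstra from R17:
R17: 0
R16: 12  (via R17)
R1: 15  (via R16)
R5: 15  (via R16)
R7: 18  (via R1)
R26: 22  (via R17)
R9: 27  (via R1)
R30: 31  (via R5)
R3: 34  (via R30)
Shortest route: R17 → R16 → R5 → R30 → R3 = 34 ms.

34 ms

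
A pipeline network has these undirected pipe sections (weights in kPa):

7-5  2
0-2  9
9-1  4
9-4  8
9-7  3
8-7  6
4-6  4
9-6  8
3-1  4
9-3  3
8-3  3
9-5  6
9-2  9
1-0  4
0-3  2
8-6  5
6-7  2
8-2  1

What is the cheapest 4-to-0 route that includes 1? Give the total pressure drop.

Best 4 to 1: 4–9–1 costing 12
Best 1 to 0: 1–0 costing 4
Total via 1: 12 + 4 = 16 kPa.

16 kPa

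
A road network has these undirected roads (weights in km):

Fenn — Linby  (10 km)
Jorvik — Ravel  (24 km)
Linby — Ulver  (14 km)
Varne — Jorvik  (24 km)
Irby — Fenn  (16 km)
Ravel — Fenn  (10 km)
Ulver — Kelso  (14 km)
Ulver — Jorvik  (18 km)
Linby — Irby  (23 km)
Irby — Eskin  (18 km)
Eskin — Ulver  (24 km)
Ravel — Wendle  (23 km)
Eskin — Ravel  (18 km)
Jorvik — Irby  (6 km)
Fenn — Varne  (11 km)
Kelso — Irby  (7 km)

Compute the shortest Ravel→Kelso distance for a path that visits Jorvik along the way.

Shortest Ravel→Jorvik: Ravel → Jorvik = 24
Best Jorvik to Kelso: Jorvik → Irby → Kelso costing 13
Total via Jorvik: 24 + 13 = 37 km.

37 km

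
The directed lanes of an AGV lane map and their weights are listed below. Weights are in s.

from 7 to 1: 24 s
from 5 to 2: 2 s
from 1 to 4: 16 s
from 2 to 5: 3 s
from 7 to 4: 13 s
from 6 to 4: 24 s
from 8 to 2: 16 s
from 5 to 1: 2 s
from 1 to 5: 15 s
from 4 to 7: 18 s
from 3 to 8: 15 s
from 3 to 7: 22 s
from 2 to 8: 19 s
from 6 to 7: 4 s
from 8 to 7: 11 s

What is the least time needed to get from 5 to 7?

Compare a few routes:
5–1–4–7: 2+16+18 = 36
5–2–8–7: 2+19+11 = 32
Cheapest is 5–2–8–7 at 32 s.

32 s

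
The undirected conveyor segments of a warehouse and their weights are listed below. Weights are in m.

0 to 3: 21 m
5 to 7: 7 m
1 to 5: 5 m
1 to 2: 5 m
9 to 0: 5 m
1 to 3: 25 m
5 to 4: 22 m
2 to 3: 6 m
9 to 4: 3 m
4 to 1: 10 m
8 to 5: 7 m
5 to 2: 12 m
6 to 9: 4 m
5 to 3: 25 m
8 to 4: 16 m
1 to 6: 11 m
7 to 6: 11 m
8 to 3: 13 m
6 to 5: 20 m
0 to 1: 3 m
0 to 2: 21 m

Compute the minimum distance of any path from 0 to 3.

14 m

Settle nodes by increasing distance from 0:
0: 0
1: 3  (via 0)
9: 5  (via 0)
2: 8  (via 1)
4: 8  (via 9)
5: 8  (via 1)
6: 9  (via 9)
3: 14  (via 2)
Shortest route: 0 → 1 → 2 → 3 = 14 m.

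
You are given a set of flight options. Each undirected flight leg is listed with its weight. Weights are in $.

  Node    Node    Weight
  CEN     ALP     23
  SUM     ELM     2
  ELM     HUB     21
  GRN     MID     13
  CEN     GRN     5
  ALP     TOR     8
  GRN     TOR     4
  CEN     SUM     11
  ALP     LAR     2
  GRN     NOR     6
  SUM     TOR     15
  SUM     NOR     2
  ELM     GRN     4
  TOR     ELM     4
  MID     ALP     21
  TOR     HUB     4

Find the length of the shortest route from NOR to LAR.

Shortest distances from NOR:
NOR: 0
SUM: 2  (via NOR)
ELM: 4  (via SUM)
GRN: 6  (via NOR)
TOR: 8  (via ELM)
CEN: 11  (via GRN)
HUB: 12  (via TOR)
ALP: 16  (via TOR)
LAR: 18  (via ALP)
Shortest route: NOR → SUM → ELM → TOR → ALP → LAR = $18.

$18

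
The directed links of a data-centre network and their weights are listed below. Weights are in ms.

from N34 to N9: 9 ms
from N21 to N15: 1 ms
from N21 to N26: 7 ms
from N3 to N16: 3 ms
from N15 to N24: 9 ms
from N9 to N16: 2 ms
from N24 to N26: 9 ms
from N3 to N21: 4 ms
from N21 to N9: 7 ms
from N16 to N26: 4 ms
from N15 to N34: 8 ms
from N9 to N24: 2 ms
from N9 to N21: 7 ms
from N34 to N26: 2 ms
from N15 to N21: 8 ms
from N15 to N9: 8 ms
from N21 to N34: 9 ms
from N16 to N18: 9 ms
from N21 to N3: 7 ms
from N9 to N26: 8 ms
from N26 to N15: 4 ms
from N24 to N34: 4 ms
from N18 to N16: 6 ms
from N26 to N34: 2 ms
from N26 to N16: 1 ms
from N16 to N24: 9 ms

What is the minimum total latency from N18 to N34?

12 ms

Settle nodes by increasing distance from N18:
N18: 0
N16: 6  (via N18)
N26: 10  (via N16)
N34: 12  (via N26)
Shortest route: N18 → N16 → N26 → N34 = 12 ms.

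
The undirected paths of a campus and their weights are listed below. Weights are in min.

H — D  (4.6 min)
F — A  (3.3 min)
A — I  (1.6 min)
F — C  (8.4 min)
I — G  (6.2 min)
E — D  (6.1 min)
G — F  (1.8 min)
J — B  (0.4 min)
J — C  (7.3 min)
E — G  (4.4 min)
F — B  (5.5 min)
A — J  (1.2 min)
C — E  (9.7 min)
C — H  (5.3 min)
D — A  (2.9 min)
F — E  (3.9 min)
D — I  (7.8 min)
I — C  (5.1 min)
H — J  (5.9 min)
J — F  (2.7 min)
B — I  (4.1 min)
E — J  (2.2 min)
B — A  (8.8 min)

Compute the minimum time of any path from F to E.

3.9 min

Candidate routes:
F–E: 3.9 = 3.9
F–J–E: 2.7+2.2 = 4.9
Cheapest is F–E at 3.9 min.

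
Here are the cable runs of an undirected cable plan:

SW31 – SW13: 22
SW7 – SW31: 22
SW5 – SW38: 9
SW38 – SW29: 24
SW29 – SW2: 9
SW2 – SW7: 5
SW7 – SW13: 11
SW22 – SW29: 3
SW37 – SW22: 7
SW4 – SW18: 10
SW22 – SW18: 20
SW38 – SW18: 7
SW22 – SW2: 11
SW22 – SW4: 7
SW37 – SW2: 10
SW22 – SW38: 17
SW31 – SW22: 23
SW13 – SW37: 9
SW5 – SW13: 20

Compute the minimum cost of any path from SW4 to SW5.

26

Compare a few routes:
SW4 → SW22 → SW29 → SW38 → SW5: 7+3+24+9 = 43
SW4 → SW18 → SW38 → SW5: 10+7+9 = 26
SW4 → SW22 → SW38 → SW5: 7+17+9 = 33
SW4 → SW22 → SW37 → SW13 → SW5: 7+7+9+20 = 43
Cheapest is SW4 → SW18 → SW38 → SW5 at 26.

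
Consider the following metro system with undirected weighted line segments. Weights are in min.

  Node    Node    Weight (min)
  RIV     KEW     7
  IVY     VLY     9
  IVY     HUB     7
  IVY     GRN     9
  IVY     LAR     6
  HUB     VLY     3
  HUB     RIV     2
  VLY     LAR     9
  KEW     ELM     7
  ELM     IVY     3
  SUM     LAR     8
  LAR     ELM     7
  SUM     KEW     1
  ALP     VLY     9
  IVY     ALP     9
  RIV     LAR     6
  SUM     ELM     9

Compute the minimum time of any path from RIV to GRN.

18 min

Candidate routes:
RIV–LAR–IVY–GRN: 6+6+9 = 21
RIV–HUB–VLY–IVY–GRN: 2+3+9+9 = 23
RIV–HUB–IVY–GRN: 2+7+9 = 18
The minimum is 18 min via RIV–HUB–IVY–GRN.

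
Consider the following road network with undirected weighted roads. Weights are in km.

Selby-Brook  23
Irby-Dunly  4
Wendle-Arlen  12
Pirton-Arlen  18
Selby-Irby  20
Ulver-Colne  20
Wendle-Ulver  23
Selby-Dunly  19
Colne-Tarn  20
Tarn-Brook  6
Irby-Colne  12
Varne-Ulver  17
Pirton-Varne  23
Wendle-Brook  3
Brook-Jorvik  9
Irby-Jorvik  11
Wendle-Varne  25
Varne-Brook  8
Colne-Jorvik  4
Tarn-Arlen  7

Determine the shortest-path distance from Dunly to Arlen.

Candidate routes:
Dunly → Irby → Colne → Jorvik → Brook → Tarn → Arlen: 4+12+4+9+6+7 = 42
Dunly → Irby → Jorvik → Brook → Wendle → Arlen: 4+11+9+3+12 = 39
Dunly → Irby → Colne → Tarn → Arlen: 4+12+20+7 = 43
Dunly → Irby → Jorvik → Brook → Tarn → Arlen: 4+11+9+6+7 = 37
The minimum is 37 km via Dunly → Irby → Jorvik → Brook → Tarn → Arlen.

37 km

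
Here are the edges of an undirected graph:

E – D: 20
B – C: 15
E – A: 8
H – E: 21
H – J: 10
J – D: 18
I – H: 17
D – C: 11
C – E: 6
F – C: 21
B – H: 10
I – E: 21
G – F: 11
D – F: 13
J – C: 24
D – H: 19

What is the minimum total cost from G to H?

Shortest distances from G:
G: 0
F: 11  (via G)
D: 24  (via F)
C: 32  (via F)
E: 38  (via C)
J: 42  (via D)
H: 43  (via D)
Shortest route: G → F → D → H = 43.

43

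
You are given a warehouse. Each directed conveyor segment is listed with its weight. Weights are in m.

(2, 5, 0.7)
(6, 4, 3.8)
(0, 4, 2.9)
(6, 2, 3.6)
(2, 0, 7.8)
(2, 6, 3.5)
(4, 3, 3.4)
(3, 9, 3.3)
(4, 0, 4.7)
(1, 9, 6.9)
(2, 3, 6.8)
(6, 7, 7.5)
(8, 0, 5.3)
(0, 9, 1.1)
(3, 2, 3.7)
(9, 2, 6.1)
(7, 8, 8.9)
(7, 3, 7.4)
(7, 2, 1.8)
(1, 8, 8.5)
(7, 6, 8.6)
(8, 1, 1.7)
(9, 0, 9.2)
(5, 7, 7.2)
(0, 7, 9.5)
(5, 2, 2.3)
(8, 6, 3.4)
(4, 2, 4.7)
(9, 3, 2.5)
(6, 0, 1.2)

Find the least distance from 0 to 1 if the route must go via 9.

25.7 m

Best 0 to 9: 0–9 costing 1.1
Best 9 to 1: 9–2–5–7–8–1 costing 24.6
Total via 9: 1.1 + 24.6 = 25.7 m.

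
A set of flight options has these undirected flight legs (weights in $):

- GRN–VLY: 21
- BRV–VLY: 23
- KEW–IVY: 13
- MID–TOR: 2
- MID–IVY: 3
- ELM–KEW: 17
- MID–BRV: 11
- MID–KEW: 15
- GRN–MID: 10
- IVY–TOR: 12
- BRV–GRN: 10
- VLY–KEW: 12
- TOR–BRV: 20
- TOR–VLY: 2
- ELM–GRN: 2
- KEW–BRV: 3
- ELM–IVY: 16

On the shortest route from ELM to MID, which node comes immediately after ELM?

GRN

Compare a few routes:
ELM - IVY - MID: 16+3 = 19
ELM - GRN - BRV - MID: 2+10+11 = 23
ELM - GRN - MID: 2+10 = 12
Cheapest is ELM - GRN - MID at $12.
So from ELM the first move is to GRN.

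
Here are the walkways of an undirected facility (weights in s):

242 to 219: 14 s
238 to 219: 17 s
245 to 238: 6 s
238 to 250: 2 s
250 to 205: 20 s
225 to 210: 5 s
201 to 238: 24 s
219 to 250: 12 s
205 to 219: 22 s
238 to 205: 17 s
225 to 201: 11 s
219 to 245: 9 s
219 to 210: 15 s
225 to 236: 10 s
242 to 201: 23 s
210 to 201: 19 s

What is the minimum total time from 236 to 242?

44 s

Settle nodes by increasing distance from 236:
236: 0
225: 10  (via 236)
210: 15  (via 225)
201: 21  (via 225)
219: 30  (via 210)
245: 39  (via 219)
250: 42  (via 219)
242: 44  (via 201)
Shortest route: 236 → 225 → 201 → 242 = 44 s.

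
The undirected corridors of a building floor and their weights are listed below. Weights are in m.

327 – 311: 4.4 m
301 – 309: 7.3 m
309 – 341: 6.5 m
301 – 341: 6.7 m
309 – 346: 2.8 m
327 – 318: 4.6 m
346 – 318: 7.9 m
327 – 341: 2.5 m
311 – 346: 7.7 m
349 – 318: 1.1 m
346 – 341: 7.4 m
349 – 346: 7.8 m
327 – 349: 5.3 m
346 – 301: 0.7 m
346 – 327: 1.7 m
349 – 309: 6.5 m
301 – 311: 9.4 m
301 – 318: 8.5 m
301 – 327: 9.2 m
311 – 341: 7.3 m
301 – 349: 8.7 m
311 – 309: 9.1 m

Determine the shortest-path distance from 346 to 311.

6.1 m

Candidate routes:
346–327–311: 1.7+4.4 = 6.1
346–311: 7.7 = 7.7
Cheapest is 346–327–311 at 6.1 m.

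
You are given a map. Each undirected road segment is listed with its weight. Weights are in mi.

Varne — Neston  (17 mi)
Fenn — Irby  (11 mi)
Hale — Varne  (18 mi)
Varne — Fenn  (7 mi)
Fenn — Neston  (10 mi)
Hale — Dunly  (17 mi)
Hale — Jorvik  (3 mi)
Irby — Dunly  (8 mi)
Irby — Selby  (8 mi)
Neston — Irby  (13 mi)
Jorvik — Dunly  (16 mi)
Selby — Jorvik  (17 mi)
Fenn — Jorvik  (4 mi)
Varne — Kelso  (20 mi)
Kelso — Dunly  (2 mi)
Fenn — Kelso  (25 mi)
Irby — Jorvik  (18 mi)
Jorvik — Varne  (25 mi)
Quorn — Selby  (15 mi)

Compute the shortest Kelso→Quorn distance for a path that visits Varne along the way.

61 mi

Shortest Kelso→Varne: Kelso → Varne = 20
Shortest Varne→Quorn: Varne → Fenn → Irby → Selby → Quorn = 41
Total via Varne: 20 + 41 = 61 mi.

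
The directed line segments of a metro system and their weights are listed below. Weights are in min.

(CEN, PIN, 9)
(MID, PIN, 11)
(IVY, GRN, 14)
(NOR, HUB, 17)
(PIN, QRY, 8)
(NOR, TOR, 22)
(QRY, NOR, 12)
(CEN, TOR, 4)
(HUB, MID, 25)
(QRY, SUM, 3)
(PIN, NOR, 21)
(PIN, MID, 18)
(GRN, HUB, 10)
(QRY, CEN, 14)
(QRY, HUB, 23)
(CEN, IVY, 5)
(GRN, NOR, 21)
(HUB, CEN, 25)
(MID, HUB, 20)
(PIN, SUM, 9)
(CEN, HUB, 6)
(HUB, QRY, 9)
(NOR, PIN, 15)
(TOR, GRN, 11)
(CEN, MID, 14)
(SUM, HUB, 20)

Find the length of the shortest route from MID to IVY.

38 min

Candidate routes:
MID → HUB → QRY → CEN → IVY: 20+9+14+5 = 48
MID → PIN → QRY → CEN → IVY: 11+8+14+5 = 38
Cheapest is MID → PIN → QRY → CEN → IVY at 38 min.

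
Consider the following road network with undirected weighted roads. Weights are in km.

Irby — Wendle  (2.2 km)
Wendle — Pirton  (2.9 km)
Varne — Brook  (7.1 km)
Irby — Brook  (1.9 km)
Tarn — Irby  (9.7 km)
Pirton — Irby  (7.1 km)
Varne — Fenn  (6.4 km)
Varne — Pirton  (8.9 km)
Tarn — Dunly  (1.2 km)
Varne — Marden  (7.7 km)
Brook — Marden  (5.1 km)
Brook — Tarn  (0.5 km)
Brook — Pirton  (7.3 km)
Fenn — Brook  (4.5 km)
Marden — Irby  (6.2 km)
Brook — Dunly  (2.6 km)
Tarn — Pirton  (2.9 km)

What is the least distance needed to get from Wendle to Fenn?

8.6 km

Enumerating some paths:
Wendle - Pirton - Tarn - Brook - Fenn: 2.9+2.9+0.5+4.5 = 10.8
Wendle - Pirton - Tarn - Dunly - Brook - Fenn: 2.9+2.9+1.2+2.6+4.5 = 14.1
Wendle - Irby - Brook - Fenn: 2.2+1.9+4.5 = 8.6
Cheapest is Wendle - Irby - Brook - Fenn at 8.6 km.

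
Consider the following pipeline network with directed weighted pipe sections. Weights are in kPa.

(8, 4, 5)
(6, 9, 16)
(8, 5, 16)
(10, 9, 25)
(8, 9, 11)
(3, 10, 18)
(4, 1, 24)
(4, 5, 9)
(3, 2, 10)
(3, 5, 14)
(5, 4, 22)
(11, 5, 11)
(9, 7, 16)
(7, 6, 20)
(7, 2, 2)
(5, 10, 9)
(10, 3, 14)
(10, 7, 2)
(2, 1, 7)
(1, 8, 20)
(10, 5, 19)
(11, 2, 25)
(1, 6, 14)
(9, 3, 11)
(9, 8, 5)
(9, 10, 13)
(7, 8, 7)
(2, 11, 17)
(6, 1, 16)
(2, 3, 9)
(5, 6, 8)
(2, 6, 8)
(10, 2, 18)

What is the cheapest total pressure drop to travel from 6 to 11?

50 kPa

Settle nodes by increasing distance from 6:
6: 0
1: 16  (via 6)
9: 16  (via 6)
8: 21  (via 9)
4: 26  (via 8)
3: 27  (via 9)
10: 29  (via 9)
7: 31  (via 10)
2: 33  (via 7)
5: 35  (via 4)
11: 50  (via 2)
Shortest route: 6 → 9 → 10 → 7 → 2 → 11 = 50 kPa.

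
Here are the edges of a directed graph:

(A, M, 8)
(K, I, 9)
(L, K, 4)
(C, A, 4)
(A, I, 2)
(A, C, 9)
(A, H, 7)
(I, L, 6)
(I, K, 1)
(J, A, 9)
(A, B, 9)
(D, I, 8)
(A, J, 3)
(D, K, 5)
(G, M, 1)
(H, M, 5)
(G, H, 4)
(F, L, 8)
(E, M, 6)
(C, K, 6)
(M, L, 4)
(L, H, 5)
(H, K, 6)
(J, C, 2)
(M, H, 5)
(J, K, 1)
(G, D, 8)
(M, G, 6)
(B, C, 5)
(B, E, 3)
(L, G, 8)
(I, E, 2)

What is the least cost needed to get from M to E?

Running Dijkstra from M:
M: 0
L: 4  (via M)
H: 5  (via M)
G: 6  (via M)
K: 8  (via L)
D: 14  (via G)
I: 17  (via K)
E: 19  (via I)
Shortest route: M–L–K–I–E = 19.

19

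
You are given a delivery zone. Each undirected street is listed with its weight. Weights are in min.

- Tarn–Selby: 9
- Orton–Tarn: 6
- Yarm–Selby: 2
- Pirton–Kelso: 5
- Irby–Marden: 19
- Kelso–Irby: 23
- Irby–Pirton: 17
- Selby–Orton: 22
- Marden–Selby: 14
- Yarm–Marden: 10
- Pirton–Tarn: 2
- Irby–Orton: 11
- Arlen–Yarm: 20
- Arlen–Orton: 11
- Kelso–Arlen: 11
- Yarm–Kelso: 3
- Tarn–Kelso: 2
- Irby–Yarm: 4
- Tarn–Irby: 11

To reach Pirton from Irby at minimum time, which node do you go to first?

Yarm

Candidate routes:
Irby → Tarn → Pirton: 11+2 = 13
Irby → Yarm → Selby → Tarn → Pirton: 4+2+9+2 = 17
Irby → Yarm → Kelso → Tarn → Pirton: 4+3+2+2 = 11
Irby → Yarm → Kelso → Pirton: 4+3+5 = 12
Cheapest is Irby → Yarm → Kelso → Tarn → Pirton at 11 min.
So from Irby the first move is to Yarm.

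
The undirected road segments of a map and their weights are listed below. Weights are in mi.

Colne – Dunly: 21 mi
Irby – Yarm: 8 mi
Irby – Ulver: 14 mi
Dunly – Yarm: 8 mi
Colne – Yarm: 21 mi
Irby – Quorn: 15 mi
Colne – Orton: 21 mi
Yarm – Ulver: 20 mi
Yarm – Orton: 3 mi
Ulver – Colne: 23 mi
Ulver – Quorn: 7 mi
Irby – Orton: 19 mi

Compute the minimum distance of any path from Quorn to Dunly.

Shortest distances from Quorn:
Quorn: 0
Ulver: 7  (via Quorn)
Irby: 15  (via Quorn)
Yarm: 23  (via Irby)
Orton: 26  (via Yarm)
Colne: 30  (via Ulver)
Dunly: 31  (via Yarm)
Shortest route: Quorn → Irby → Yarm → Dunly = 31 mi.

31 mi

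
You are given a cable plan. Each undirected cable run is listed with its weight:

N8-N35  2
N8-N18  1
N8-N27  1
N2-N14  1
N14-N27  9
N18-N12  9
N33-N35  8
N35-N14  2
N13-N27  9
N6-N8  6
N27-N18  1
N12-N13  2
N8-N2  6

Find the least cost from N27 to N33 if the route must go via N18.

12

Best N27 to N18: N27–N18 costing 1
Shortest N18→N33: N18–N8–N35–N33 = 11
Total via N18: 1 + 11 = 12.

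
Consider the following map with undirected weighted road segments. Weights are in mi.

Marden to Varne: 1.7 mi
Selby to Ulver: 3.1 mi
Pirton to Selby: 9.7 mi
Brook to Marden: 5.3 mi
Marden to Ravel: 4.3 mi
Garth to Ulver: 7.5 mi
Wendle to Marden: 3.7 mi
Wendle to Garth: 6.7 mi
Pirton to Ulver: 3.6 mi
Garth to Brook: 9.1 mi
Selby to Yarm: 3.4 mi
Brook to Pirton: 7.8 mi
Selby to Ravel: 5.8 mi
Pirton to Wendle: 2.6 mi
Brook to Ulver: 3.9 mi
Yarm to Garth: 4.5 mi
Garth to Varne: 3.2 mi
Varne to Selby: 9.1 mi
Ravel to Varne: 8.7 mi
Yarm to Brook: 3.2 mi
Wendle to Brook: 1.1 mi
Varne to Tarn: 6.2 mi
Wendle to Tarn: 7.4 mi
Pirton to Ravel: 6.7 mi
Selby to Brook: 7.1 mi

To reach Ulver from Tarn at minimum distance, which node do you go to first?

Candidate routes:
Tarn → Varne → Marden → Wendle → Brook → Ulver: 6.2+1.7+3.7+1.1+3.9 = 16.6
Tarn → Wendle → Pirton → Ulver: 7.4+2.6+3.6 = 13.6
Tarn → Wendle → Brook → Ulver: 7.4+1.1+3.9 = 12.4
The minimum is 12.4 mi via Tarn → Wendle → Brook → Ulver.
So from Tarn the first move is to Wendle.

Wendle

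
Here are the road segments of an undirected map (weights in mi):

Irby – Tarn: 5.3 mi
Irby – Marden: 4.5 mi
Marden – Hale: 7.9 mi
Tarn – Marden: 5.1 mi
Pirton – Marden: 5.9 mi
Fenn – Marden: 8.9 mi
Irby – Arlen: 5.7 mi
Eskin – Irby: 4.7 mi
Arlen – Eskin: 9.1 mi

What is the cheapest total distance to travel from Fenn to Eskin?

Shortest distances from Fenn:
Fenn: 0
Marden: 8.9  (via Fenn)
Irby: 13.4  (via Marden)
Tarn: 14  (via Marden)
Pirton: 14.8  (via Marden)
Hale: 16.8  (via Marden)
Eskin: 18.1  (via Irby)
Shortest route: Fenn–Marden–Irby–Eskin = 18.1 mi.

18.1 mi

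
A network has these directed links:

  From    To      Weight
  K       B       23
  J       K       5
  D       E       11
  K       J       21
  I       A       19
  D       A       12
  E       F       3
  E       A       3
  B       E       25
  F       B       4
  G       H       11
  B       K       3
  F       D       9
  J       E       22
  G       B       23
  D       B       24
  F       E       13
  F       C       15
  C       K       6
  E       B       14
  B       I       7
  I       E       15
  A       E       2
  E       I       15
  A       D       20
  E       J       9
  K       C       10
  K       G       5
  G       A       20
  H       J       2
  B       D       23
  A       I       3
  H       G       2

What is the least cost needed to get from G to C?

28

Compare a few routes:
G - A - E - F - B - K - C: 20+2+3+4+3+10 = 42
G - B - K - C: 23+3+10 = 36
G - A - E - F - C: 20+2+3+15 = 40
G - H - J - K - C: 11+2+5+10 = 28
Cheapest is G - H - J - K - C at 28.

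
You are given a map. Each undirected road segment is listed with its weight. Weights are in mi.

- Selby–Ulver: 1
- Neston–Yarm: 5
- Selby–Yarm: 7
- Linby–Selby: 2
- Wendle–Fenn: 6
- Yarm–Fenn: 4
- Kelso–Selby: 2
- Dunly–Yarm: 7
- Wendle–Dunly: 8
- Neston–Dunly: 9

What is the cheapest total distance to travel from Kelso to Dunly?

Running Dijkstra from Kelso:
Kelso: 0
Selby: 2  (via Kelso)
Ulver: 3  (via Selby)
Linby: 4  (via Selby)
Yarm: 9  (via Selby)
Fenn: 13  (via Yarm)
Neston: 14  (via Yarm)
Dunly: 16  (via Yarm)
Shortest route: Kelso → Selby → Yarm → Dunly = 16 mi.

16 mi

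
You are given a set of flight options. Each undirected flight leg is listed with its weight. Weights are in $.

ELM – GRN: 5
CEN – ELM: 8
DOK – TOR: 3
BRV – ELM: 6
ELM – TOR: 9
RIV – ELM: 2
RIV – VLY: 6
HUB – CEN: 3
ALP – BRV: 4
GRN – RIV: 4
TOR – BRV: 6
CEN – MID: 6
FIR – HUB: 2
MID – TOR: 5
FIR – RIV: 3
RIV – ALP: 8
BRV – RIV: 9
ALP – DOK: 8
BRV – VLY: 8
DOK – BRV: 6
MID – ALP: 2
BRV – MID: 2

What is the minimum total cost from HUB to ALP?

$11

Shortest distances from HUB:
HUB: 0
FIR: 2  (via HUB)
CEN: 3  (via HUB)
RIV: 5  (via FIR)
ELM: 7  (via RIV)
MID: 9  (via CEN)
GRN: 9  (via RIV)
VLY: 11  (via RIV)
BRV: 11  (via MID)
ALP: 11  (via MID)
Shortest route: HUB–CEN–MID–ALP = $11.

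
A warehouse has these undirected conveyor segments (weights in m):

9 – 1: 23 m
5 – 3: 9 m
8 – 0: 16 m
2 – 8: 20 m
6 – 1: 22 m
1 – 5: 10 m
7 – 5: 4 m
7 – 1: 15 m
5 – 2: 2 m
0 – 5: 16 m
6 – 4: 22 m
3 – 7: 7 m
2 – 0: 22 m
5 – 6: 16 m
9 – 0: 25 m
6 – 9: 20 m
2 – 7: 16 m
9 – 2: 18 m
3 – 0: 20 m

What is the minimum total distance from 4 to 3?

47 m

Settle nodes by increasing distance from 4:
4: 0
6: 22  (via 4)
5: 38  (via 6)
2: 40  (via 5)
7: 42  (via 5)
9: 42  (via 6)
1: 44  (via 6)
3: 47  (via 5)
Shortest route: 4–6–5–3 = 47 m.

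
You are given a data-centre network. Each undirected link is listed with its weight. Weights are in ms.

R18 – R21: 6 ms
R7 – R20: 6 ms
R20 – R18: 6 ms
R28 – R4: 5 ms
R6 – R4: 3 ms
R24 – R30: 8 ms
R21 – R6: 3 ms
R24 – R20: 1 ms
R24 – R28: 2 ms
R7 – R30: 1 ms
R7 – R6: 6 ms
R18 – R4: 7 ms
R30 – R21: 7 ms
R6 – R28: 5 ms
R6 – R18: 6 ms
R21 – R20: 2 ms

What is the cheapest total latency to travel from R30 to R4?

10 ms

Shortest distances from R30:
R30: 0
R7: 1  (via R30)
R6: 7  (via R7)
R21: 7  (via R30)
R20: 7  (via R7)
R24: 8  (via R30)
R28: 10  (via R24)
R4: 10  (via R6)
Shortest route: R30–R7–R6–R4 = 10 ms.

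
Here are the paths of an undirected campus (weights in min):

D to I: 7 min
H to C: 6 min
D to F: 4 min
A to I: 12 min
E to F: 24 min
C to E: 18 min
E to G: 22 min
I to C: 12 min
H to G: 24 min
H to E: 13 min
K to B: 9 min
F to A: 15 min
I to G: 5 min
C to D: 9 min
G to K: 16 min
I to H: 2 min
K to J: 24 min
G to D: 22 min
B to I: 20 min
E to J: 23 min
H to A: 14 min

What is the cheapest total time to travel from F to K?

Running Dijkstra from F:
F: 0
D: 4  (via F)
I: 11  (via D)
C: 13  (via D)
H: 13  (via I)
A: 15  (via F)
G: 16  (via I)
E: 24  (via F)
B: 31  (via I)
K: 32  (via G)
Shortest route: F–D–I–G–K = 32 min.

32 min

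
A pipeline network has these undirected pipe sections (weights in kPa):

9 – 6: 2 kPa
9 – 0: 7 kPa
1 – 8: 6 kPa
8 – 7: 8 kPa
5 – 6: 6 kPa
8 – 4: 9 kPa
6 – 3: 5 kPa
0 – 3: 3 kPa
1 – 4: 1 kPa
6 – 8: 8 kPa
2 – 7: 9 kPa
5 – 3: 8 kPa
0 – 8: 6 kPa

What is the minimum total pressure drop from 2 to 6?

25 kPa

Shortest distances from 2:
2: 0
7: 9  (via 2)
8: 17  (via 7)
0: 23  (via 8)
1: 23  (via 8)
4: 24  (via 1)
6: 25  (via 8)
Shortest route: 2 → 7 → 8 → 6 = 25 kPa.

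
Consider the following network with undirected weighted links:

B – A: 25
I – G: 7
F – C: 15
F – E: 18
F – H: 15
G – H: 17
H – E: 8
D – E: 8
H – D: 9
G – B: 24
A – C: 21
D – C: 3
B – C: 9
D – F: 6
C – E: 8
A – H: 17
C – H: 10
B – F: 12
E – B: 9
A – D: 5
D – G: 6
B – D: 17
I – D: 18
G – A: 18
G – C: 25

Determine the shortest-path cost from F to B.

Shortest distances from F:
F: 0
D: 6  (via F)
C: 9  (via D)
A: 11  (via D)
B: 12  (via F)
Shortest route: F–B = 12.

12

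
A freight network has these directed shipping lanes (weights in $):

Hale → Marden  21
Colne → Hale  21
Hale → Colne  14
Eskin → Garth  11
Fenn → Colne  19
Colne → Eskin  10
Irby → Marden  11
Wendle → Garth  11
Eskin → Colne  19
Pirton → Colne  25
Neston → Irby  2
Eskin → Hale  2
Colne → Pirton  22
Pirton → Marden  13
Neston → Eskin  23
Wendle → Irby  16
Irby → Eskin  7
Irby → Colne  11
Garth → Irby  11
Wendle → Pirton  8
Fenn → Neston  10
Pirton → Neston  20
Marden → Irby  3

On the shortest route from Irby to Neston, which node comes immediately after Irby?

Enumerating some paths:
Irby–Eskin–Colne–Pirton–Neston: 7+19+22+20 = 68
Irby–Colne–Pirton–Neston: 11+22+20 = 53
Irby–Eskin–Hale–Colne–Pirton–Neston: 7+2+14+22+20 = 65
The minimum is $53 via Irby–Colne–Pirton–Neston.
So from Irby the first move is to Colne.

Colne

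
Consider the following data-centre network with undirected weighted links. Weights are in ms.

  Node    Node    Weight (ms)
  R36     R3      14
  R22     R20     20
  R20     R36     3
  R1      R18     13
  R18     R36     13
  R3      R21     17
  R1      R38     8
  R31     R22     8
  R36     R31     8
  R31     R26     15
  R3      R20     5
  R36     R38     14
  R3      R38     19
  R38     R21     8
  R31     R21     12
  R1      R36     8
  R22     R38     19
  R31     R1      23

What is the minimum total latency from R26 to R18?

Settle nodes by increasing distance from R26:
R26: 0
R31: 15  (via R26)
R36: 23  (via R31)
R22: 23  (via R31)
R20: 26  (via R36)
R21: 27  (via R31)
R3: 31  (via R20)
R1: 31  (via R36)
R38: 35  (via R21)
R18: 36  (via R36)
Shortest route: R26 → R31 → R36 → R18 = 36 ms.

36 ms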